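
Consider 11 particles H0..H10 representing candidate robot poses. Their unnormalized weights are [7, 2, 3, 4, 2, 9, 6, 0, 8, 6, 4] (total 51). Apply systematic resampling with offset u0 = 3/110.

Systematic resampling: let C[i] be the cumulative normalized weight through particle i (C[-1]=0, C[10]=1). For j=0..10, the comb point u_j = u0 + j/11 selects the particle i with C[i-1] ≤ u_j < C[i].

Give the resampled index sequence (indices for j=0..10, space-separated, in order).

0 0 2 3 5 5 6 8 8 9 10

C = [7/51, 3/17, 4/17, 16/51, 6/17, 9/17, 11/17, 11/17, 41/51, 47/51, 1]
j=0: u_0=3/110 ∈ [0, 7/51) → index 0
j=1: u_1=13/110 ∈ [0, 7/51) → index 0
j=2: u_2=23/110 ∈ [3/17, 4/17) → index 2
j=3: u_3=3/10 ∈ [4/17, 16/51) → index 3
j=4: u_4=43/110 ∈ [6/17, 9/17) → index 5
j=5: u_5=53/110 ∈ [6/17, 9/17) → index 5
j=6: u_6=63/110 ∈ [9/17, 11/17) → index 6
j=7: u_7=73/110 ∈ [11/17, 41/51) → index 8
j=8: u_8=83/110 ∈ [11/17, 41/51) → index 8
j=9: u_9=93/110 ∈ [41/51, 47/51) → index 9
j=10: u_10=103/110 ∈ [47/51, 1) → index 10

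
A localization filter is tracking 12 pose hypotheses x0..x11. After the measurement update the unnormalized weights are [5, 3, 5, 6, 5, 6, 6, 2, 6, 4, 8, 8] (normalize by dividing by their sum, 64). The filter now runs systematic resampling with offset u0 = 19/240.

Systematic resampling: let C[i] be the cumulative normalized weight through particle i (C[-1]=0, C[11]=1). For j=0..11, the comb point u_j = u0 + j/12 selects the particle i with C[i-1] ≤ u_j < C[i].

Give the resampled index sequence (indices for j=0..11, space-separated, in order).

C = [5/64, 1/8, 13/64, 19/64, 3/8, 15/32, 9/16, 19/32, 11/16, 3/4, 7/8, 1]
j=0: u_0=19/240 ∈ [5/64, 1/8) → index 1
j=1: u_1=13/80 ∈ [1/8, 13/64) → index 2
j=2: u_2=59/240 ∈ [13/64, 19/64) → index 3
j=3: u_3=79/240 ∈ [19/64, 3/8) → index 4
j=4: u_4=33/80 ∈ [3/8, 15/32) → index 5
j=5: u_5=119/240 ∈ [15/32, 9/16) → index 6
j=6: u_6=139/240 ∈ [9/16, 19/32) → index 7
j=7: u_7=53/80 ∈ [19/32, 11/16) → index 8
j=8: u_8=179/240 ∈ [11/16, 3/4) → index 9
j=9: u_9=199/240 ∈ [3/4, 7/8) → index 10
j=10: u_10=73/80 ∈ [7/8, 1) → index 11
j=11: u_11=239/240 ∈ [7/8, 1) → index 11

1 2 3 4 5 6 7 8 9 10 11 11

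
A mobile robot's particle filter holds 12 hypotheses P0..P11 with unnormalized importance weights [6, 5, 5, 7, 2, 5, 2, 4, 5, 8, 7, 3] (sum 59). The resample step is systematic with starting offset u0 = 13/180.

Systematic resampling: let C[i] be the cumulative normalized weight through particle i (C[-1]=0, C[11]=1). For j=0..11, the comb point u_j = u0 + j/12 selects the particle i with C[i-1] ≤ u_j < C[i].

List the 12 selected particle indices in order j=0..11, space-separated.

0 1 2 3 4 5 7 8 9 9 10 11

C = [6/59, 11/59, 16/59, 23/59, 25/59, 30/59, 32/59, 36/59, 41/59, 49/59, 56/59, 1]
j=0: u_0=13/180 ∈ [0, 6/59) → index 0
j=1: u_1=7/45 ∈ [6/59, 11/59) → index 1
j=2: u_2=43/180 ∈ [11/59, 16/59) → index 2
j=3: u_3=29/90 ∈ [16/59, 23/59) → index 3
j=4: u_4=73/180 ∈ [23/59, 25/59) → index 4
j=5: u_5=22/45 ∈ [25/59, 30/59) → index 5
j=6: u_6=103/180 ∈ [32/59, 36/59) → index 7
j=7: u_7=59/90 ∈ [36/59, 41/59) → index 8
j=8: u_8=133/180 ∈ [41/59, 49/59) → index 9
j=9: u_9=37/45 ∈ [41/59, 49/59) → index 9
j=10: u_10=163/180 ∈ [49/59, 56/59) → index 10
j=11: u_11=89/90 ∈ [56/59, 1) → index 11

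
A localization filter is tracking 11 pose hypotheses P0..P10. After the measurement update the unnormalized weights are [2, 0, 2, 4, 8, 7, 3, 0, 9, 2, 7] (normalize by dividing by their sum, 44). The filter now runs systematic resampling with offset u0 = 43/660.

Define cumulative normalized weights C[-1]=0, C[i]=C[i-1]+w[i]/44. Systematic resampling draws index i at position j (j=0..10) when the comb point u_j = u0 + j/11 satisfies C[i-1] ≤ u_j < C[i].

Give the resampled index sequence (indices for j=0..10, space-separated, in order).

2 3 4 4 5 5 8 8 8 10 10

C = [1/22, 1/22, 1/11, 2/11, 4/11, 23/44, 13/22, 13/22, 35/44, 37/44, 1]
j=0: u_0=43/660 ∈ [1/22, 1/11) → index 2
j=1: u_1=103/660 ∈ [1/11, 2/11) → index 3
j=2: u_2=163/660 ∈ [2/11, 4/11) → index 4
j=3: u_3=223/660 ∈ [2/11, 4/11) → index 4
j=4: u_4=283/660 ∈ [4/11, 23/44) → index 5
j=5: u_5=343/660 ∈ [4/11, 23/44) → index 5
j=6: u_6=403/660 ∈ [13/22, 35/44) → index 8
j=7: u_7=463/660 ∈ [13/22, 35/44) → index 8
j=8: u_8=523/660 ∈ [13/22, 35/44) → index 8
j=9: u_9=53/60 ∈ [37/44, 1) → index 10
j=10: u_10=643/660 ∈ [37/44, 1) → index 10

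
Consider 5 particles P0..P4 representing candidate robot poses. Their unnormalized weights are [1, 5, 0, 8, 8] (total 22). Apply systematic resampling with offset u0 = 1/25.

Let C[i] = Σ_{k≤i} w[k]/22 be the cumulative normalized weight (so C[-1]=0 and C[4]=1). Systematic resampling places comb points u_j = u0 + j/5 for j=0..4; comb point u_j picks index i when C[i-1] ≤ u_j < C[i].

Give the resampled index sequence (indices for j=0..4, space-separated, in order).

C = [1/22, 3/11, 3/11, 7/11, 1]
j=0: u_0=1/25 ∈ [0, 1/22) → index 0
j=1: u_1=6/25 ∈ [1/22, 3/11) → index 1
j=2: u_2=11/25 ∈ [3/11, 7/11) → index 3
j=3: u_3=16/25 ∈ [7/11, 1) → index 4
j=4: u_4=21/25 ∈ [7/11, 1) → index 4

0 1 3 4 4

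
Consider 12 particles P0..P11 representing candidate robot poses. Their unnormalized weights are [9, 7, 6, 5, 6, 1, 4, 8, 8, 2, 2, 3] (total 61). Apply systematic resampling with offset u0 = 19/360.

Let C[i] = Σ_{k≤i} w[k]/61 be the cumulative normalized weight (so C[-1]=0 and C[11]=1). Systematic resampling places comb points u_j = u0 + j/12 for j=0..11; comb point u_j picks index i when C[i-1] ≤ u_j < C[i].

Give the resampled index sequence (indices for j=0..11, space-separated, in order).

0 0 1 2 3 4 5 7 7 8 9 11

C = [9/61, 16/61, 22/61, 27/61, 33/61, 34/61, 38/61, 46/61, 54/61, 56/61, 58/61, 1]
j=0: u_0=19/360 ∈ [0, 9/61) → index 0
j=1: u_1=49/360 ∈ [0, 9/61) → index 0
j=2: u_2=79/360 ∈ [9/61, 16/61) → index 1
j=3: u_3=109/360 ∈ [16/61, 22/61) → index 2
j=4: u_4=139/360 ∈ [22/61, 27/61) → index 3
j=5: u_5=169/360 ∈ [27/61, 33/61) → index 4
j=6: u_6=199/360 ∈ [33/61, 34/61) → index 5
j=7: u_7=229/360 ∈ [38/61, 46/61) → index 7
j=8: u_8=259/360 ∈ [38/61, 46/61) → index 7
j=9: u_9=289/360 ∈ [46/61, 54/61) → index 8
j=10: u_10=319/360 ∈ [54/61, 56/61) → index 9
j=11: u_11=349/360 ∈ [58/61, 1) → index 11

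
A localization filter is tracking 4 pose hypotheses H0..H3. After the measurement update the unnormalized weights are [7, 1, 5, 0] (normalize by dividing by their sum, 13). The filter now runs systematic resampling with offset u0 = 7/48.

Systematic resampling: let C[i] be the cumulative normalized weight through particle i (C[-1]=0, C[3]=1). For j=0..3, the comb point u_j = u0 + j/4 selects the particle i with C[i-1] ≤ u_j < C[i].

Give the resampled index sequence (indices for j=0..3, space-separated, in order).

C = [7/13, 8/13, 1, 1]
j=0: u_0=7/48 ∈ [0, 7/13) → index 0
j=1: u_1=19/48 ∈ [0, 7/13) → index 0
j=2: u_2=31/48 ∈ [8/13, 1) → index 2
j=3: u_3=43/48 ∈ [8/13, 1) → index 2

0 0 2 2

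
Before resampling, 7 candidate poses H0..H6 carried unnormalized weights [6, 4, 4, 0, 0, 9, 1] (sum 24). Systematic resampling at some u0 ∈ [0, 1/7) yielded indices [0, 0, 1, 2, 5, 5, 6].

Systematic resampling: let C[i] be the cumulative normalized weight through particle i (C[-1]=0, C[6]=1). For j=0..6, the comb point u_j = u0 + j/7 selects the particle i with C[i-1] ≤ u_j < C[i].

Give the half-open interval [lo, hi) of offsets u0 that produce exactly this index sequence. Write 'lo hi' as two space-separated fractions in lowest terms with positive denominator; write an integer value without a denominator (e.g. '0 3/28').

C = [1/4, 5/12, 7/12, 7/12, 7/12, 23/24, 1]
j=0 picked index 0: u0 ∈ [0, 1/4)
j=1 picked index 0: u0 ∈ [-1/7, 3/28)
j=2 picked index 1: u0 ∈ [-1/28, 11/84)
j=3 picked index 2: u0 ∈ [-1/84, 13/84)
j=4 picked index 5: u0 ∈ [1/84, 65/168)
j=5 picked index 5: u0 ∈ [-11/84, 41/168)
j=6 picked index 6: u0 ∈ [17/168, 1/7)
intersection: [17/168, 3/28)

17/168 3/28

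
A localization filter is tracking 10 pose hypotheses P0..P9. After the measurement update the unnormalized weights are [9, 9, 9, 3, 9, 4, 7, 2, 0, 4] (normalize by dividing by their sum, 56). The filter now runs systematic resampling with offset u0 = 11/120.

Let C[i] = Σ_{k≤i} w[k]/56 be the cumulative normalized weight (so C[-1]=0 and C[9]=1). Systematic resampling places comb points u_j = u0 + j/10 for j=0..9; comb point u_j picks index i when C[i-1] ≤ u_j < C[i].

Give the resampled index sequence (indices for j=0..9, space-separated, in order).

C = [9/56, 9/28, 27/56, 15/28, 39/56, 43/56, 25/28, 13/14, 13/14, 1]
j=0: u_0=11/120 ∈ [0, 9/56) → index 0
j=1: u_1=23/120 ∈ [9/56, 9/28) → index 1
j=2: u_2=7/24 ∈ [9/56, 9/28) → index 1
j=3: u_3=47/120 ∈ [9/28, 27/56) → index 2
j=4: u_4=59/120 ∈ [27/56, 15/28) → index 3
j=5: u_5=71/120 ∈ [15/28, 39/56) → index 4
j=6: u_6=83/120 ∈ [15/28, 39/56) → index 4
j=7: u_7=19/24 ∈ [43/56, 25/28) → index 6
j=8: u_8=107/120 ∈ [43/56, 25/28) → index 6
j=9: u_9=119/120 ∈ [13/14, 1) → index 9

0 1 1 2 3 4 4 6 6 9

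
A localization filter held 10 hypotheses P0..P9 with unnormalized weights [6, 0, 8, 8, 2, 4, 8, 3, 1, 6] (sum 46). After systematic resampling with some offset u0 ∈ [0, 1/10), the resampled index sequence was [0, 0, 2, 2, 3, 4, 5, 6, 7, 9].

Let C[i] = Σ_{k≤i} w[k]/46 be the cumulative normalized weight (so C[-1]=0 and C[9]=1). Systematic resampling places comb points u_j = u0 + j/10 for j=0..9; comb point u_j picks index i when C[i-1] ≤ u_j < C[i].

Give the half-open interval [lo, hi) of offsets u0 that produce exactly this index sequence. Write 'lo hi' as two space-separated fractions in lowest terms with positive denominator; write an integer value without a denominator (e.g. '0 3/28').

0 1/230

C = [3/23, 3/23, 7/23, 11/23, 12/23, 14/23, 18/23, 39/46, 20/23, 1]
j=0 picked index 0: u0 ∈ [0, 3/23)
j=1 picked index 0: u0 ∈ [-1/10, 7/230)
j=2 picked index 2: u0 ∈ [-8/115, 12/115)
j=3 picked index 2: u0 ∈ [-39/230, 1/230)
j=4 picked index 3: u0 ∈ [-11/115, 9/115)
j=5 picked index 4: u0 ∈ [-1/46, 1/46)
j=6 picked index 5: u0 ∈ [-9/115, 1/115)
j=7 picked index 6: u0 ∈ [-21/230, 19/230)
j=8 picked index 7: u0 ∈ [-2/115, 11/230)
j=9 picked index 9: u0 ∈ [-7/230, 1/10)
intersection: [0, 1/230)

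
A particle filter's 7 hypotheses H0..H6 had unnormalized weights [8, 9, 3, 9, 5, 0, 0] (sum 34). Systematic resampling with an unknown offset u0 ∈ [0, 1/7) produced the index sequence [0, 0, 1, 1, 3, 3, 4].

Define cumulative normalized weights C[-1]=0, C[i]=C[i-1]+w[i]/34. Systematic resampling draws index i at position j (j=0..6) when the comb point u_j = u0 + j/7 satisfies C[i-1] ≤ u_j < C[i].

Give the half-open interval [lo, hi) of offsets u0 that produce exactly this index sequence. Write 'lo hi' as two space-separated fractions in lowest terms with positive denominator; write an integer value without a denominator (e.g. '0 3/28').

2/119 1/14

C = [4/17, 1/2, 10/17, 29/34, 1, 1, 1]
j=0 picked index 0: u0 ∈ [0, 4/17)
j=1 picked index 0: u0 ∈ [-1/7, 11/119)
j=2 picked index 1: u0 ∈ [-6/119, 3/14)
j=3 picked index 1: u0 ∈ [-23/119, 1/14)
j=4 picked index 3: u0 ∈ [2/119, 67/238)
j=5 picked index 3: u0 ∈ [-15/119, 33/238)
j=6 picked index 4: u0 ∈ [-1/238, 1/7)
intersection: [2/119, 1/14)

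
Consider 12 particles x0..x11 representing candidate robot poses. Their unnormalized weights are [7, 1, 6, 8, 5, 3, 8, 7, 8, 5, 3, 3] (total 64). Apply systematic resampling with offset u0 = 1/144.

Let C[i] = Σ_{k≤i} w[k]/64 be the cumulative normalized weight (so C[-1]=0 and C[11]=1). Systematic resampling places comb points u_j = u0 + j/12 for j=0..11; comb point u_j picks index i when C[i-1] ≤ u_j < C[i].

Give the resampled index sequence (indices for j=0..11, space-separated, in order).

C = [7/64, 1/8, 7/32, 11/32, 27/64, 15/32, 19/32, 45/64, 53/64, 29/32, 61/64, 1]
j=0: u_0=1/144 ∈ [0, 7/64) → index 0
j=1: u_1=13/144 ∈ [0, 7/64) → index 0
j=2: u_2=25/144 ∈ [1/8, 7/32) → index 2
j=3: u_3=37/144 ∈ [7/32, 11/32) → index 3
j=4: u_4=49/144 ∈ [7/32, 11/32) → index 3
j=5: u_5=61/144 ∈ [27/64, 15/32) → index 5
j=6: u_6=73/144 ∈ [15/32, 19/32) → index 6
j=7: u_7=85/144 ∈ [15/32, 19/32) → index 6
j=8: u_8=97/144 ∈ [19/32, 45/64) → index 7
j=9: u_9=109/144 ∈ [45/64, 53/64) → index 8
j=10: u_10=121/144 ∈ [53/64, 29/32) → index 9
j=11: u_11=133/144 ∈ [29/32, 61/64) → index 10

0 0 2 3 3 5 6 6 7 8 9 10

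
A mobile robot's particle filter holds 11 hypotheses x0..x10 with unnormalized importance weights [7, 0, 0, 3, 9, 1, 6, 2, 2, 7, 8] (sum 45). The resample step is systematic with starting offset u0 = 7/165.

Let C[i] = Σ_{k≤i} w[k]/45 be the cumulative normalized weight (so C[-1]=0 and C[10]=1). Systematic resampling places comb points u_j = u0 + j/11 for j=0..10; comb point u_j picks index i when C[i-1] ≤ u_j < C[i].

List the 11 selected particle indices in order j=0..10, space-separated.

C = [7/45, 7/45, 7/45, 2/9, 19/45, 4/9, 26/45, 28/45, 2/3, 37/45, 1]
j=0: u_0=7/165 ∈ [0, 7/45) → index 0
j=1: u_1=2/15 ∈ [0, 7/45) → index 0
j=2: u_2=37/165 ∈ [2/9, 19/45) → index 4
j=3: u_3=52/165 ∈ [2/9, 19/45) → index 4
j=4: u_4=67/165 ∈ [2/9, 19/45) → index 4
j=5: u_5=82/165 ∈ [4/9, 26/45) → index 6
j=6: u_6=97/165 ∈ [26/45, 28/45) → index 7
j=7: u_7=112/165 ∈ [2/3, 37/45) → index 9
j=8: u_8=127/165 ∈ [2/3, 37/45) → index 9
j=9: u_9=142/165 ∈ [37/45, 1) → index 10
j=10: u_10=157/165 ∈ [37/45, 1) → index 10

0 0 4 4 4 6 7 9 9 10 10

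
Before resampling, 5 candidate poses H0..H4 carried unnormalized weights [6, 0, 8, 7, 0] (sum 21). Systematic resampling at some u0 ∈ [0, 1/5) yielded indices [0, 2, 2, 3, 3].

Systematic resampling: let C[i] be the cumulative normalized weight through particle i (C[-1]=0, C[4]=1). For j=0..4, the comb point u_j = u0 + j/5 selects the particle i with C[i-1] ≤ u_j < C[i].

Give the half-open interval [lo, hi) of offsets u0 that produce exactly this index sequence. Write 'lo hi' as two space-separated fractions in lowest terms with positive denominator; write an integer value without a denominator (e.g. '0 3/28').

C = [2/7, 2/7, 2/3, 1, 1]
j=0 picked index 0: u0 ∈ [0, 2/7)
j=1 picked index 2: u0 ∈ [3/35, 7/15)
j=2 picked index 2: u0 ∈ [-4/35, 4/15)
j=3 picked index 3: u0 ∈ [1/15, 2/5)
j=4 picked index 3: u0 ∈ [-2/15, 1/5)
intersection: [3/35, 1/5)

3/35 1/5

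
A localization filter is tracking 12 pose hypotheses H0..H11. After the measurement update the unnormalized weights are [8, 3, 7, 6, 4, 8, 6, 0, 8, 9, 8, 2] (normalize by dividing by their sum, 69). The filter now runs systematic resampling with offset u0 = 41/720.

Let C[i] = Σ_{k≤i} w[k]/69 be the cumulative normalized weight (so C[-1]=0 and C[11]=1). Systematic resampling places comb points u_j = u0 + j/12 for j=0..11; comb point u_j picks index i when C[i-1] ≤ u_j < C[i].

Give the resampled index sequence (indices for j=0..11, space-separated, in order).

0 1 2 3 4 5 6 8 8 9 10 11

C = [8/69, 11/69, 6/23, 8/23, 28/69, 12/23, 14/23, 14/23, 50/69, 59/69, 67/69, 1]
j=0: u_0=41/720 ∈ [0, 8/69) → index 0
j=1: u_1=101/720 ∈ [8/69, 11/69) → index 1
j=2: u_2=161/720 ∈ [11/69, 6/23) → index 2
j=3: u_3=221/720 ∈ [6/23, 8/23) → index 3
j=4: u_4=281/720 ∈ [8/23, 28/69) → index 4
j=5: u_5=341/720 ∈ [28/69, 12/23) → index 5
j=6: u_6=401/720 ∈ [12/23, 14/23) → index 6
j=7: u_7=461/720 ∈ [14/23, 50/69) → index 8
j=8: u_8=521/720 ∈ [14/23, 50/69) → index 8
j=9: u_9=581/720 ∈ [50/69, 59/69) → index 9
j=10: u_10=641/720 ∈ [59/69, 67/69) → index 10
j=11: u_11=701/720 ∈ [67/69, 1) → index 11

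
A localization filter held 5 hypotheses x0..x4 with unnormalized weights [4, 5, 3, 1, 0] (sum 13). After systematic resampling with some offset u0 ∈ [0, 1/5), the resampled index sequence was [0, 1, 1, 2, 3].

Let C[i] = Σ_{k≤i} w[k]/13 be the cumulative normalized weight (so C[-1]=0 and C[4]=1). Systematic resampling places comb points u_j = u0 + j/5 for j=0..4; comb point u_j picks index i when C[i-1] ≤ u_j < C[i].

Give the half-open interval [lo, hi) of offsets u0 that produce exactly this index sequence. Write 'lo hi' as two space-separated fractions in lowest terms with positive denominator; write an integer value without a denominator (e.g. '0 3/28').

C = [4/13, 9/13, 12/13, 1, 1]
j=0 picked index 0: u0 ∈ [0, 4/13)
j=1 picked index 1: u0 ∈ [7/65, 32/65)
j=2 picked index 1: u0 ∈ [-6/65, 19/65)
j=3 picked index 2: u0 ∈ [6/65, 21/65)
j=4 picked index 3: u0 ∈ [8/65, 1/5)
intersection: [8/65, 1/5)

8/65 1/5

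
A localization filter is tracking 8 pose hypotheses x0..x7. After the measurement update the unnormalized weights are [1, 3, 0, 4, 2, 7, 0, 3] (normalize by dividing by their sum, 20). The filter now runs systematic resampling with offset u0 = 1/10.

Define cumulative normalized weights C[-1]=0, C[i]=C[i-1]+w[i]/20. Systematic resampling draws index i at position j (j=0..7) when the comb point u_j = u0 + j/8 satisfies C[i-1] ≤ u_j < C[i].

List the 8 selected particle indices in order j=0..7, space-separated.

1 3 3 4 5 5 7 7

C = [1/20, 1/5, 1/5, 2/5, 1/2, 17/20, 17/20, 1]
j=0: u_0=1/10 ∈ [1/20, 1/5) → index 1
j=1: u_1=9/40 ∈ [1/5, 2/5) → index 3
j=2: u_2=7/20 ∈ [1/5, 2/5) → index 3
j=3: u_3=19/40 ∈ [2/5, 1/2) → index 4
j=4: u_4=3/5 ∈ [1/2, 17/20) → index 5
j=5: u_5=29/40 ∈ [1/2, 17/20) → index 5
j=6: u_6=17/20 ∈ [17/20, 1) → index 7
j=7: u_7=39/40 ∈ [17/20, 1) → index 7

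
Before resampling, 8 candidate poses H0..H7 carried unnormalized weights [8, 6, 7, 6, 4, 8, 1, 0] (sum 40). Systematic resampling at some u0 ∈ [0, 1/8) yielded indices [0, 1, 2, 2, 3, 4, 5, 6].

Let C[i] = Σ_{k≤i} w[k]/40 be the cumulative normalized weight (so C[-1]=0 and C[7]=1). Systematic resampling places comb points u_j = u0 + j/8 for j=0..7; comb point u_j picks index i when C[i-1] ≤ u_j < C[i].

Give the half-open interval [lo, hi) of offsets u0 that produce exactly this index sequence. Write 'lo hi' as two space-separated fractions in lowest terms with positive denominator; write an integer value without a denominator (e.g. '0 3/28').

1/10 1/8

C = [1/5, 7/20, 21/40, 27/40, 31/40, 39/40, 1, 1]
j=0 picked index 0: u0 ∈ [0, 1/5)
j=1 picked index 1: u0 ∈ [3/40, 9/40)
j=2 picked index 2: u0 ∈ [1/10, 11/40)
j=3 picked index 2: u0 ∈ [-1/40, 3/20)
j=4 picked index 3: u0 ∈ [1/40, 7/40)
j=5 picked index 4: u0 ∈ [1/20, 3/20)
j=6 picked index 5: u0 ∈ [1/40, 9/40)
j=7 picked index 6: u0 ∈ [1/10, 1/8)
intersection: [1/10, 1/8)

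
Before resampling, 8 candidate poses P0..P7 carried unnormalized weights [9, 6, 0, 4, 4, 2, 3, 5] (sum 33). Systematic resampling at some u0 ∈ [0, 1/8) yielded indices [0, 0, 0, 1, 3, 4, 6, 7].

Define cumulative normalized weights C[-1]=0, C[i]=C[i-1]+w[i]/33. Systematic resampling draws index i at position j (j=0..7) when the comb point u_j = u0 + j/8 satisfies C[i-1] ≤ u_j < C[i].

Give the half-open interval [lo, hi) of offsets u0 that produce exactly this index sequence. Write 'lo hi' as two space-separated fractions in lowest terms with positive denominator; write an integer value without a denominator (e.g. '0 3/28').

1/132 1/44

C = [3/11, 5/11, 5/11, 19/33, 23/33, 25/33, 28/33, 1]
j=0 picked index 0: u0 ∈ [0, 3/11)
j=1 picked index 0: u0 ∈ [-1/8, 13/88)
j=2 picked index 0: u0 ∈ [-1/4, 1/44)
j=3 picked index 1: u0 ∈ [-9/88, 7/88)
j=4 picked index 3: u0 ∈ [-1/22, 5/66)
j=5 picked index 4: u0 ∈ [-13/264, 19/264)
j=6 picked index 6: u0 ∈ [1/132, 13/132)
j=7 picked index 7: u0 ∈ [-7/264, 1/8)
intersection: [1/132, 1/44)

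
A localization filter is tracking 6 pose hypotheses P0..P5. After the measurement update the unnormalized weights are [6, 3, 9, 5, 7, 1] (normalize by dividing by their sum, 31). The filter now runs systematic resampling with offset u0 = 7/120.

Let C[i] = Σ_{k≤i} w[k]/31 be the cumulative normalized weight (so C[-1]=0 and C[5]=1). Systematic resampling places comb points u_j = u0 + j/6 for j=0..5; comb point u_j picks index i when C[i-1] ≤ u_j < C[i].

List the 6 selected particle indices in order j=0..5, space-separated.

0 1 2 2 3 4

C = [6/31, 9/31, 18/31, 23/31, 30/31, 1]
j=0: u_0=7/120 ∈ [0, 6/31) → index 0
j=1: u_1=9/40 ∈ [6/31, 9/31) → index 1
j=2: u_2=47/120 ∈ [9/31, 18/31) → index 2
j=3: u_3=67/120 ∈ [9/31, 18/31) → index 2
j=4: u_4=29/40 ∈ [18/31, 23/31) → index 3
j=5: u_5=107/120 ∈ [23/31, 30/31) → index 4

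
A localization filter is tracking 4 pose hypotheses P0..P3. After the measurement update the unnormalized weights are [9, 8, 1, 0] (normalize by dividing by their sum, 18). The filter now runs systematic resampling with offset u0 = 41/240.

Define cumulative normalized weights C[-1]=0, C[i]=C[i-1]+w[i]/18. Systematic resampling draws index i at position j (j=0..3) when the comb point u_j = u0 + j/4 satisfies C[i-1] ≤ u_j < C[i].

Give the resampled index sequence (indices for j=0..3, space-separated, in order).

C = [1/2, 17/18, 1, 1]
j=0: u_0=41/240 ∈ [0, 1/2) → index 0
j=1: u_1=101/240 ∈ [0, 1/2) → index 0
j=2: u_2=161/240 ∈ [1/2, 17/18) → index 1
j=3: u_3=221/240 ∈ [1/2, 17/18) → index 1

0 0 1 1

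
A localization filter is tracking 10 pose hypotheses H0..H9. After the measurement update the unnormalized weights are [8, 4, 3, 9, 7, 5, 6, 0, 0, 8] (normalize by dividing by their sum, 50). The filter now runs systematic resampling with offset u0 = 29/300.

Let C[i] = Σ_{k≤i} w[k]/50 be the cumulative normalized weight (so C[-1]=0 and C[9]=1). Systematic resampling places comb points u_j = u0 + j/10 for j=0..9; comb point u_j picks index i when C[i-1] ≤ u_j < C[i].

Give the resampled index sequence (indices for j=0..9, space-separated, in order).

0 1 2 3 4 4 5 6 9 9

C = [4/25, 6/25, 3/10, 12/25, 31/50, 18/25, 21/25, 21/25, 21/25, 1]
j=0: u_0=29/300 ∈ [0, 4/25) → index 0
j=1: u_1=59/300 ∈ [4/25, 6/25) → index 1
j=2: u_2=89/300 ∈ [6/25, 3/10) → index 2
j=3: u_3=119/300 ∈ [3/10, 12/25) → index 3
j=4: u_4=149/300 ∈ [12/25, 31/50) → index 4
j=5: u_5=179/300 ∈ [12/25, 31/50) → index 4
j=6: u_6=209/300 ∈ [31/50, 18/25) → index 5
j=7: u_7=239/300 ∈ [18/25, 21/25) → index 6
j=8: u_8=269/300 ∈ [21/25, 1) → index 9
j=9: u_9=299/300 ∈ [21/25, 1) → index 9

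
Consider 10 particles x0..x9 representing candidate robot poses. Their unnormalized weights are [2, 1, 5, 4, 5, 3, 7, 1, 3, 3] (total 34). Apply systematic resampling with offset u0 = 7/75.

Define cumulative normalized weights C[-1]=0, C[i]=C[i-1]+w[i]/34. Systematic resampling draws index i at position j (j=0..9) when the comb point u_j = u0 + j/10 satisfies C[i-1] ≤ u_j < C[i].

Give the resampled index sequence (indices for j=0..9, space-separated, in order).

2 2 3 4 4 6 6 6 8 9

C = [1/17, 3/34, 4/17, 6/17, 1/2, 10/17, 27/34, 14/17, 31/34, 1]
j=0: u_0=7/75 ∈ [3/34, 4/17) → index 2
j=1: u_1=29/150 ∈ [3/34, 4/17) → index 2
j=2: u_2=22/75 ∈ [4/17, 6/17) → index 3
j=3: u_3=59/150 ∈ [6/17, 1/2) → index 4
j=4: u_4=37/75 ∈ [6/17, 1/2) → index 4
j=5: u_5=89/150 ∈ [10/17, 27/34) → index 6
j=6: u_6=52/75 ∈ [10/17, 27/34) → index 6
j=7: u_7=119/150 ∈ [10/17, 27/34) → index 6
j=8: u_8=67/75 ∈ [14/17, 31/34) → index 8
j=9: u_9=149/150 ∈ [31/34, 1) → index 9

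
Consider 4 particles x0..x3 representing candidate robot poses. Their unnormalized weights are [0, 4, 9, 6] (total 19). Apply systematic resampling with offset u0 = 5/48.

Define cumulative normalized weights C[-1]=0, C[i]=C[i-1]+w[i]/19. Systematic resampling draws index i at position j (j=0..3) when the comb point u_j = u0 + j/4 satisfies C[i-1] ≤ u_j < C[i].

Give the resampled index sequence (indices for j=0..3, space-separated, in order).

1 2 2 3

C = [0, 4/19, 13/19, 1]
j=0: u_0=5/48 ∈ [0, 4/19) → index 1
j=1: u_1=17/48 ∈ [4/19, 13/19) → index 2
j=2: u_2=29/48 ∈ [4/19, 13/19) → index 2
j=3: u_3=41/48 ∈ [13/19, 1) → index 3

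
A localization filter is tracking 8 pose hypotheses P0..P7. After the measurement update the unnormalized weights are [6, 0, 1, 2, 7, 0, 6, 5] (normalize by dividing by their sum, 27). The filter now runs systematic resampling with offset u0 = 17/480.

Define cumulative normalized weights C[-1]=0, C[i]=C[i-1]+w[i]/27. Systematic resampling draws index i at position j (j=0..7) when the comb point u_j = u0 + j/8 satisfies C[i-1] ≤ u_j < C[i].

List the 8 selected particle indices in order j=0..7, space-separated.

0 0 3 4 4 6 6 7

C = [2/9, 2/9, 7/27, 1/3, 16/27, 16/27, 22/27, 1]
j=0: u_0=17/480 ∈ [0, 2/9) → index 0
j=1: u_1=77/480 ∈ [0, 2/9) → index 0
j=2: u_2=137/480 ∈ [7/27, 1/3) → index 3
j=3: u_3=197/480 ∈ [1/3, 16/27) → index 4
j=4: u_4=257/480 ∈ [1/3, 16/27) → index 4
j=5: u_5=317/480 ∈ [16/27, 22/27) → index 6
j=6: u_6=377/480 ∈ [16/27, 22/27) → index 6
j=7: u_7=437/480 ∈ [22/27, 1) → index 7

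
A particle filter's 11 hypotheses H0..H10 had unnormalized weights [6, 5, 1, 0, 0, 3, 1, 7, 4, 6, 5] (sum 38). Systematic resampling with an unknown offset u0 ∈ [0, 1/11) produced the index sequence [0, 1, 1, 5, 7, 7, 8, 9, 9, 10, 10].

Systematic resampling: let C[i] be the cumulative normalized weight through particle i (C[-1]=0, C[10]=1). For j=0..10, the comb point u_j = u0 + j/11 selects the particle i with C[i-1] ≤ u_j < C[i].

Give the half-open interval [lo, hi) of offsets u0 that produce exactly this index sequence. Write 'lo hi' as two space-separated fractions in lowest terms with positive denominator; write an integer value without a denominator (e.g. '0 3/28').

C = [3/19, 11/38, 6/19, 6/19, 6/19, 15/38, 8/19, 23/38, 27/38, 33/38, 1]
j=0 picked index 0: u0 ∈ [0, 3/19)
j=1 picked index 1: u0 ∈ [14/209, 83/418)
j=2 picked index 1: u0 ∈ [-5/209, 45/418)
j=3 picked index 5: u0 ∈ [9/209, 51/418)
j=4 picked index 7: u0 ∈ [12/209, 101/418)
j=5 picked index 7: u0 ∈ [-7/209, 63/418)
j=6 picked index 8: u0 ∈ [25/418, 69/418)
j=7 picked index 9: u0 ∈ [31/418, 97/418)
j=8 picked index 9: u0 ∈ [-7/418, 59/418)
j=9 picked index 10: u0 ∈ [21/418, 2/11)
j=10 picked index 10: u0 ∈ [-17/418, 1/11)
intersection: [31/418, 1/11)

31/418 1/11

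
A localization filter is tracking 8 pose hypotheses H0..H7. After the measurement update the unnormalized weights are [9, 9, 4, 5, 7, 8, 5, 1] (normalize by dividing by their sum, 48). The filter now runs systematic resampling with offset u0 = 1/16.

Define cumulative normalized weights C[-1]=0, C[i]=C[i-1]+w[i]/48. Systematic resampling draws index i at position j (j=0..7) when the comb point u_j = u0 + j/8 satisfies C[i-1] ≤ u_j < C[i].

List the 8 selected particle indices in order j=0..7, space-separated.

C = [3/16, 3/8, 11/24, 9/16, 17/24, 7/8, 47/48, 1]
j=0: u_0=1/16 ∈ [0, 3/16) → index 0
j=1: u_1=3/16 ∈ [3/16, 3/8) → index 1
j=2: u_2=5/16 ∈ [3/16, 3/8) → index 1
j=3: u_3=7/16 ∈ [3/8, 11/24) → index 2
j=4: u_4=9/16 ∈ [9/16, 17/24) → index 4
j=5: u_5=11/16 ∈ [9/16, 17/24) → index 4
j=6: u_6=13/16 ∈ [17/24, 7/8) → index 5
j=7: u_7=15/16 ∈ [7/8, 47/48) → index 6

0 1 1 2 4 4 5 6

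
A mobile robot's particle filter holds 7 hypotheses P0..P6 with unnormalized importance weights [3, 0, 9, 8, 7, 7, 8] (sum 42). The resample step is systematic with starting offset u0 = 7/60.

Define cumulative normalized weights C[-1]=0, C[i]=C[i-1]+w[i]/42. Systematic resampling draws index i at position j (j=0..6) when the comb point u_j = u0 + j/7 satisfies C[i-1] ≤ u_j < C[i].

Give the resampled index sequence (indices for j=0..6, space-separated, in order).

C = [1/14, 1/14, 2/7, 10/21, 9/14, 17/21, 1]
j=0: u_0=7/60 ∈ [1/14, 2/7) → index 2
j=1: u_1=109/420 ∈ [1/14, 2/7) → index 2
j=2: u_2=169/420 ∈ [2/7, 10/21) → index 3
j=3: u_3=229/420 ∈ [10/21, 9/14) → index 4
j=4: u_4=289/420 ∈ [9/14, 17/21) → index 5
j=5: u_5=349/420 ∈ [17/21, 1) → index 6
j=6: u_6=409/420 ∈ [17/21, 1) → index 6

2 2 3 4 5 6 6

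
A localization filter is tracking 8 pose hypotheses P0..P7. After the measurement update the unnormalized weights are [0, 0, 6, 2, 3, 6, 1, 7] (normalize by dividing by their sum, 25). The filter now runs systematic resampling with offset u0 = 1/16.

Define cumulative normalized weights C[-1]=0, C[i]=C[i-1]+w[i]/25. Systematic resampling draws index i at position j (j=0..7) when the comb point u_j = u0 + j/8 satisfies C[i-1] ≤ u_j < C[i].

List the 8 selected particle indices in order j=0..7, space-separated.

2 2 3 4 5 6 7 7

C = [0, 0, 6/25, 8/25, 11/25, 17/25, 18/25, 1]
j=0: u_0=1/16 ∈ [0, 6/25) → index 2
j=1: u_1=3/16 ∈ [0, 6/25) → index 2
j=2: u_2=5/16 ∈ [6/25, 8/25) → index 3
j=3: u_3=7/16 ∈ [8/25, 11/25) → index 4
j=4: u_4=9/16 ∈ [11/25, 17/25) → index 5
j=5: u_5=11/16 ∈ [17/25, 18/25) → index 6
j=6: u_6=13/16 ∈ [18/25, 1) → index 7
j=7: u_7=15/16 ∈ [18/25, 1) → index 7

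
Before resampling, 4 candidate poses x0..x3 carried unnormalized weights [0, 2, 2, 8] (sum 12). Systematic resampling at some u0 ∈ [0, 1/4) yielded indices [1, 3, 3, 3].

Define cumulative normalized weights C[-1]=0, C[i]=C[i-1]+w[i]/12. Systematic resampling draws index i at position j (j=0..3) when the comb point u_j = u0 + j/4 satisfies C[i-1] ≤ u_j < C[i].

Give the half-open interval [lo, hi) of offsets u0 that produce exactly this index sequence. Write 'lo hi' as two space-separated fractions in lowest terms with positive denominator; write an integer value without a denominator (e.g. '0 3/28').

1/12 1/6

C = [0, 1/6, 1/3, 1]
j=0 picked index 1: u0 ∈ [0, 1/6)
j=1 picked index 3: u0 ∈ [1/12, 3/4)
j=2 picked index 3: u0 ∈ [-1/6, 1/2)
j=3 picked index 3: u0 ∈ [-5/12, 1/4)
intersection: [1/12, 1/6)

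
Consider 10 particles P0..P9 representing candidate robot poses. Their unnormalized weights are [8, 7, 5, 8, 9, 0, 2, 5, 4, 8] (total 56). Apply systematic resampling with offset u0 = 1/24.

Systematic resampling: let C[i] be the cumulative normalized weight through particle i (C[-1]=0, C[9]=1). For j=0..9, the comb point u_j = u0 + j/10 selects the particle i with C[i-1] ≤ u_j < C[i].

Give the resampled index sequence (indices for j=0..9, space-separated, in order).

0 0 1 2 3 4 4 7 8 9

C = [1/7, 15/56, 5/14, 1/2, 37/56, 37/56, 39/56, 11/14, 6/7, 1]
j=0: u_0=1/24 ∈ [0, 1/7) → index 0
j=1: u_1=17/120 ∈ [0, 1/7) → index 0
j=2: u_2=29/120 ∈ [1/7, 15/56) → index 1
j=3: u_3=41/120 ∈ [15/56, 5/14) → index 2
j=4: u_4=53/120 ∈ [5/14, 1/2) → index 3
j=5: u_5=13/24 ∈ [1/2, 37/56) → index 4
j=6: u_6=77/120 ∈ [1/2, 37/56) → index 4
j=7: u_7=89/120 ∈ [39/56, 11/14) → index 7
j=8: u_8=101/120 ∈ [11/14, 6/7) → index 8
j=9: u_9=113/120 ∈ [6/7, 1) → index 9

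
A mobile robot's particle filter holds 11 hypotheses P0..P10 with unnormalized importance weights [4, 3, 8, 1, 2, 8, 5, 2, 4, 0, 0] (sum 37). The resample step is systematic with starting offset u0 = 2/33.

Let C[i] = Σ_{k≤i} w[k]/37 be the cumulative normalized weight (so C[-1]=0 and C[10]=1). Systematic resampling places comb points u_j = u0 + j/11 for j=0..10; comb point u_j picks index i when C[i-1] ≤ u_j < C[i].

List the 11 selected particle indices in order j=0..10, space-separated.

0 1 2 2 3 5 5 5 6 7 8

C = [4/37, 7/37, 15/37, 16/37, 18/37, 26/37, 31/37, 33/37, 1, 1, 1]
j=0: u_0=2/33 ∈ [0, 4/37) → index 0
j=1: u_1=5/33 ∈ [4/37, 7/37) → index 1
j=2: u_2=8/33 ∈ [7/37, 15/37) → index 2
j=3: u_3=1/3 ∈ [7/37, 15/37) → index 2
j=4: u_4=14/33 ∈ [15/37, 16/37) → index 3
j=5: u_5=17/33 ∈ [18/37, 26/37) → index 5
j=6: u_6=20/33 ∈ [18/37, 26/37) → index 5
j=7: u_7=23/33 ∈ [18/37, 26/37) → index 5
j=8: u_8=26/33 ∈ [26/37, 31/37) → index 6
j=9: u_9=29/33 ∈ [31/37, 33/37) → index 7
j=10: u_10=32/33 ∈ [33/37, 1) → index 8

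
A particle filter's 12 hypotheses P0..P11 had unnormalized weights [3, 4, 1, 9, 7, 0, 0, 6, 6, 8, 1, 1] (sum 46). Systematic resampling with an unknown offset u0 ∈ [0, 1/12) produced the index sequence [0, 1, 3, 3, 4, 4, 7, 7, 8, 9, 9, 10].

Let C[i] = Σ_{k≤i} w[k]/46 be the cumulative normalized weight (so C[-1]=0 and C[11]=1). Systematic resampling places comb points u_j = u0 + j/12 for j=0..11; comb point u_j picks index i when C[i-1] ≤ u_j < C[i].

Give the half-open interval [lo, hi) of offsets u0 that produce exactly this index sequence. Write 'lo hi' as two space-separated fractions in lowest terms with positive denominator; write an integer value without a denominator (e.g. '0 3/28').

11/276 17/276

C = [3/46, 7/46, 4/23, 17/46, 12/23, 12/23, 12/23, 15/23, 18/23, 22/23, 45/46, 1]
j=0 picked index 0: u0 ∈ [0, 3/46)
j=1 picked index 1: u0 ∈ [-5/276, 19/276)
j=2 picked index 3: u0 ∈ [1/138, 14/69)
j=3 picked index 3: u0 ∈ [-7/92, 11/92)
j=4 picked index 4: u0 ∈ [5/138, 13/69)
j=5 picked index 4: u0 ∈ [-13/276, 29/276)
j=6 picked index 7: u0 ∈ [1/46, 7/46)
j=7 picked index 7: u0 ∈ [-17/276, 19/276)
j=8 picked index 8: u0 ∈ [-1/69, 8/69)
j=9 picked index 9: u0 ∈ [3/92, 19/92)
j=10 picked index 9: u0 ∈ [-7/138, 17/138)
j=11 picked index 10: u0 ∈ [11/276, 17/276)
intersection: [11/276, 17/276)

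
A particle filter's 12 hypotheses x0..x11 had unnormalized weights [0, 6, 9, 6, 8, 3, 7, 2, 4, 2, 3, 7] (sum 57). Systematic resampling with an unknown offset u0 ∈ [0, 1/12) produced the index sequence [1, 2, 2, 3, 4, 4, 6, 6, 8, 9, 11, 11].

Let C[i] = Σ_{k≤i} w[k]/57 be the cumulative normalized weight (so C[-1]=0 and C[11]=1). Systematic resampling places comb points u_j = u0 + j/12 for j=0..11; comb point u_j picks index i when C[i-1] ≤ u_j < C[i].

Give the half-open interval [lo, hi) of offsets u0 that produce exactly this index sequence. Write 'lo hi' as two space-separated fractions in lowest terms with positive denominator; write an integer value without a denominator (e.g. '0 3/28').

C = [0, 2/19, 5/19, 7/19, 29/57, 32/57, 13/19, 41/57, 15/19, 47/57, 50/57, 1]
j=0 picked index 1: u0 ∈ [0, 2/19)
j=1 picked index 2: u0 ∈ [5/228, 41/228)
j=2 picked index 2: u0 ∈ [-7/114, 11/114)
j=3 picked index 3: u0 ∈ [1/76, 9/76)
j=4 picked index 4: u0 ∈ [2/57, 10/57)
j=5 picked index 4: u0 ∈ [-11/228, 7/76)
j=6 picked index 6: u0 ∈ [7/114, 7/38)
j=7 picked index 6: u0 ∈ [-5/228, 23/228)
j=8 picked index 8: u0 ∈ [1/19, 7/57)
j=9 picked index 9: u0 ∈ [3/76, 17/228)
j=10 picked index 11: u0 ∈ [5/114, 1/6)
j=11 picked index 11: u0 ∈ [-3/76, 1/12)
intersection: [7/114, 17/228)

7/114 17/228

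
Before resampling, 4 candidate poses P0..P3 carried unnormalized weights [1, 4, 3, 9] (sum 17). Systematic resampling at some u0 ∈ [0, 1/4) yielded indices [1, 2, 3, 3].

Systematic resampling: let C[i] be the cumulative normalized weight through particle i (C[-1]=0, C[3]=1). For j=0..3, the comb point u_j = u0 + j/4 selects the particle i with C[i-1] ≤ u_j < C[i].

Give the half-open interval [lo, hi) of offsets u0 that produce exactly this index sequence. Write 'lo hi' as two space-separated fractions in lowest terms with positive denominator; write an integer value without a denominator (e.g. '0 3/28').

C = [1/17, 5/17, 8/17, 1]
j=0 picked index 1: u0 ∈ [1/17, 5/17)
j=1 picked index 2: u0 ∈ [3/68, 15/68)
j=2 picked index 3: u0 ∈ [-1/34, 1/2)
j=3 picked index 3: u0 ∈ [-19/68, 1/4)
intersection: [1/17, 15/68)

1/17 15/68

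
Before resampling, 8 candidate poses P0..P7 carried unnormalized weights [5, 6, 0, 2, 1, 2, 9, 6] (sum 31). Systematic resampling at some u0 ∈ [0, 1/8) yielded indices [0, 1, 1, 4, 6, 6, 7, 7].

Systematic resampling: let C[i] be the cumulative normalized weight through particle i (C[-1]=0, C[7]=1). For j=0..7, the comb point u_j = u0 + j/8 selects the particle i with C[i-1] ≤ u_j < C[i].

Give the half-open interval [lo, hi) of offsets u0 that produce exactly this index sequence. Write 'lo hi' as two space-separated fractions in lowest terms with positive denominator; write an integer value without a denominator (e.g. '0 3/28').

7/124 19/248

C = [5/31, 11/31, 11/31, 13/31, 14/31, 16/31, 25/31, 1]
j=0 picked index 0: u0 ∈ [0, 5/31)
j=1 picked index 1: u0 ∈ [9/248, 57/248)
j=2 picked index 1: u0 ∈ [-11/124, 13/124)
j=3 picked index 4: u0 ∈ [11/248, 19/248)
j=4 picked index 6: u0 ∈ [1/62, 19/62)
j=5 picked index 6: u0 ∈ [-27/248, 45/248)
j=6 picked index 7: u0 ∈ [7/124, 1/4)
j=7 picked index 7: u0 ∈ [-17/248, 1/8)
intersection: [7/124, 19/248)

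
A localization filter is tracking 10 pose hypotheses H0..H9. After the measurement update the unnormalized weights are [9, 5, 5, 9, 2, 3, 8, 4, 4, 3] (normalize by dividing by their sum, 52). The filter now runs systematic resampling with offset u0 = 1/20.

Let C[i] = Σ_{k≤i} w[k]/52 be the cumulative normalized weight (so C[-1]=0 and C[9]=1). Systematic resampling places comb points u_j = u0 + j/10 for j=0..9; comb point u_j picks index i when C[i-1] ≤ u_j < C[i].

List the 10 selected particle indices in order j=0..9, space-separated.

0 0 1 2 3 4 6 6 7 9

C = [9/52, 7/26, 19/52, 7/13, 15/26, 33/52, 41/52, 45/52, 49/52, 1]
j=0: u_0=1/20 ∈ [0, 9/52) → index 0
j=1: u_1=3/20 ∈ [0, 9/52) → index 0
j=2: u_2=1/4 ∈ [9/52, 7/26) → index 1
j=3: u_3=7/20 ∈ [7/26, 19/52) → index 2
j=4: u_4=9/20 ∈ [19/52, 7/13) → index 3
j=5: u_5=11/20 ∈ [7/13, 15/26) → index 4
j=6: u_6=13/20 ∈ [33/52, 41/52) → index 6
j=7: u_7=3/4 ∈ [33/52, 41/52) → index 6
j=8: u_8=17/20 ∈ [41/52, 45/52) → index 7
j=9: u_9=19/20 ∈ [49/52, 1) → index 9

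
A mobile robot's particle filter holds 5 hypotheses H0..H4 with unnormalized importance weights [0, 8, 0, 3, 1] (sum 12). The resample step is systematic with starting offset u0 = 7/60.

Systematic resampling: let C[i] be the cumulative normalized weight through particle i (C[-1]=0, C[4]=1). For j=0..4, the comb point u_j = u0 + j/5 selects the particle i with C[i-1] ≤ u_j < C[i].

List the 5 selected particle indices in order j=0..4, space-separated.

1 1 1 3 4

C = [0, 2/3, 2/3, 11/12, 1]
j=0: u_0=7/60 ∈ [0, 2/3) → index 1
j=1: u_1=19/60 ∈ [0, 2/3) → index 1
j=2: u_2=31/60 ∈ [0, 2/3) → index 1
j=3: u_3=43/60 ∈ [2/3, 11/12) → index 3
j=4: u_4=11/12 ∈ [11/12, 1) → index 4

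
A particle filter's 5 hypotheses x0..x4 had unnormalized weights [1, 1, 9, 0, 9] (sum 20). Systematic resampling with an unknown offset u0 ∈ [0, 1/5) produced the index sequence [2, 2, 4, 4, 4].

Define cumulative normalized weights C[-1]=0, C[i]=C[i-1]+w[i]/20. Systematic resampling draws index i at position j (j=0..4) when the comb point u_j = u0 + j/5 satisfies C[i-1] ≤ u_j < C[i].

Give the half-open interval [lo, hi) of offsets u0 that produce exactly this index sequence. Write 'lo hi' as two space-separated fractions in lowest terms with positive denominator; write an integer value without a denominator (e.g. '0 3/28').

C = [1/20, 1/10, 11/20, 11/20, 1]
j=0 picked index 2: u0 ∈ [1/10, 11/20)
j=1 picked index 2: u0 ∈ [-1/10, 7/20)
j=2 picked index 4: u0 ∈ [3/20, 3/5)
j=3 picked index 4: u0 ∈ [-1/20, 2/5)
j=4 picked index 4: u0 ∈ [-1/4, 1/5)
intersection: [3/20, 1/5)

3/20 1/5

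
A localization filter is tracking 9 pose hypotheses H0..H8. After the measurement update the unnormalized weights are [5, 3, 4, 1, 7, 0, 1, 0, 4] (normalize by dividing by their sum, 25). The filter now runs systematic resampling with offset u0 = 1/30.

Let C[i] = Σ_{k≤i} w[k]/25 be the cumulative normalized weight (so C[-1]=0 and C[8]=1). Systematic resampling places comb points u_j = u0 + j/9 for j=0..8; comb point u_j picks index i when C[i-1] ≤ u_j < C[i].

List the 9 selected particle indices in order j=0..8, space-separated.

0 0 1 2 2 4 4 6 8

C = [1/5, 8/25, 12/25, 13/25, 4/5, 4/5, 21/25, 21/25, 1]
j=0: u_0=1/30 ∈ [0, 1/5) → index 0
j=1: u_1=13/90 ∈ [0, 1/5) → index 0
j=2: u_2=23/90 ∈ [1/5, 8/25) → index 1
j=3: u_3=11/30 ∈ [8/25, 12/25) → index 2
j=4: u_4=43/90 ∈ [8/25, 12/25) → index 2
j=5: u_5=53/90 ∈ [13/25, 4/5) → index 4
j=6: u_6=7/10 ∈ [13/25, 4/5) → index 4
j=7: u_7=73/90 ∈ [4/5, 21/25) → index 6
j=8: u_8=83/90 ∈ [21/25, 1) → index 8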